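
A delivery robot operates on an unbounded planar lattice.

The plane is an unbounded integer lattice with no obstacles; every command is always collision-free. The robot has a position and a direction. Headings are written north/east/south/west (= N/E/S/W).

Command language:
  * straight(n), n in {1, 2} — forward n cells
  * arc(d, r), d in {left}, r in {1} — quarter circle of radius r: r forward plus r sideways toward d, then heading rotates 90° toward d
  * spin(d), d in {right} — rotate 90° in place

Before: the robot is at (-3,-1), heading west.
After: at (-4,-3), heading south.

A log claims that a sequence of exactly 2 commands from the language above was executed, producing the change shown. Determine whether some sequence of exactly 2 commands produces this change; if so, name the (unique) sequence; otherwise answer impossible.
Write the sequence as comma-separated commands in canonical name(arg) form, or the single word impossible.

arc(left, 1), straight(1)

key: order matters: swapping arc(left, 1) and straight(1) lands elsewhere
from: at (-3,-1), heading west
[1] after arc(left, 1): at (-4,-2), heading south
[2] after straight(1): at (-4,-3), heading south
all 16 alternatives checked — unique.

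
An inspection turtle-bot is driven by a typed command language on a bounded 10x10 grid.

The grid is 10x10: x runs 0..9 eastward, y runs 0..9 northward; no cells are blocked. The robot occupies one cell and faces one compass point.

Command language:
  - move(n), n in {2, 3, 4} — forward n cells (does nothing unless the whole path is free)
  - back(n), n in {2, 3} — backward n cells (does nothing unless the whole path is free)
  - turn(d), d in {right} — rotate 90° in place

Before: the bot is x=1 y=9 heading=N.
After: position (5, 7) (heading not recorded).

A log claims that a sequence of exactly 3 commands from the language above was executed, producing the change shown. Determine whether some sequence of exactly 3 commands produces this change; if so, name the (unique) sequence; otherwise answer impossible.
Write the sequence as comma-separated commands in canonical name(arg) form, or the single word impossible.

back(2), turn(right), move(4)

key: running move(4) before back(2) would end elsewhere — order is forced
from: x=1 y=9 heading=N
[1] after back(2): x=1 y=7 heading=N
[2] after turn(right): x=1 y=7 heading=E
[3] after move(4): x=5 y=7 heading=E
uniquely the one of 216 3-step routes that fits.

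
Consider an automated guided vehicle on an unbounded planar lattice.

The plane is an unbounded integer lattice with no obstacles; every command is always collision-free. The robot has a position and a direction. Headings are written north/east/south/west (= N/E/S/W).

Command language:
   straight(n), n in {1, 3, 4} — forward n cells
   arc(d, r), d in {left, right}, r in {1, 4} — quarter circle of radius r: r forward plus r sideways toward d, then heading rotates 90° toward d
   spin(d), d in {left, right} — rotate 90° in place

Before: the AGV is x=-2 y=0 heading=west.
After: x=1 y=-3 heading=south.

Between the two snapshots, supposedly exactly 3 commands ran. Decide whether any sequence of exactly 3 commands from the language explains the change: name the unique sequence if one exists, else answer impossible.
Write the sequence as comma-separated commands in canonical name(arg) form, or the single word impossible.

key: cell and facing (now S) both changed — the 3 commands mix motion and turning
from: x=-2 y=0 heading=west
[1] after arc(right, 1): x=-3 y=1 heading=north
[2] after spin(right): x=-3 y=1 heading=east
[3] after arc(right, 4): x=1 y=-3 heading=south
no other 3-command option fits: unique.

arc(right, 1), spin(right), arc(right, 4)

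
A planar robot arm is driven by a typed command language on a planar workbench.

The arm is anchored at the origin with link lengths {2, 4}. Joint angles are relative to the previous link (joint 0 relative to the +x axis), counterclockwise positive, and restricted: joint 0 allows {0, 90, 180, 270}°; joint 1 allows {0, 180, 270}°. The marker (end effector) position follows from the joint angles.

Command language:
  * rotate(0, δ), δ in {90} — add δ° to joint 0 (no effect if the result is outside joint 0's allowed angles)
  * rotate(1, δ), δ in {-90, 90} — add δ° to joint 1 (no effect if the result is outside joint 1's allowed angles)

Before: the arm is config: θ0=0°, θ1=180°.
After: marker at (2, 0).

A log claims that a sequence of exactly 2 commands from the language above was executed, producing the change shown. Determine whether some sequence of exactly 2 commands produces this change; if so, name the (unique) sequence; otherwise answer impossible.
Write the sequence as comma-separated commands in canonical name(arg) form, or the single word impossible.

initial: config: θ0=0°, θ1=180°
t=1 rotate(0, 90) ⇒ config: θ0=90°, θ1=180°
t=2 rotate(0, 90) ⇒ config: θ0=180°, θ1=180°
all 9 alternatives checked — unique.

rotate(0, 90), rotate(0, 90)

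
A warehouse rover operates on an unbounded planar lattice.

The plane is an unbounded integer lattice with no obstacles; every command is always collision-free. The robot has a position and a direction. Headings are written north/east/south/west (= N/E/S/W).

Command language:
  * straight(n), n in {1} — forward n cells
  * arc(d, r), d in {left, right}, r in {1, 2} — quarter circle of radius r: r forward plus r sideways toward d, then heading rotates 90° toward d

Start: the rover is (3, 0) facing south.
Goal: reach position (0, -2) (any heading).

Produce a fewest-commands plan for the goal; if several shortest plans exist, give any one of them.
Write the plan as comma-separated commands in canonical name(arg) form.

arc(right, 2), straight(1)

t0: (3, 0) facing south
step 1 (arc(right, 2)): (1, -2) facing west
step 2 (straight(1)): (0, -2) facing west
nothing shorter than 2 reaches the goal.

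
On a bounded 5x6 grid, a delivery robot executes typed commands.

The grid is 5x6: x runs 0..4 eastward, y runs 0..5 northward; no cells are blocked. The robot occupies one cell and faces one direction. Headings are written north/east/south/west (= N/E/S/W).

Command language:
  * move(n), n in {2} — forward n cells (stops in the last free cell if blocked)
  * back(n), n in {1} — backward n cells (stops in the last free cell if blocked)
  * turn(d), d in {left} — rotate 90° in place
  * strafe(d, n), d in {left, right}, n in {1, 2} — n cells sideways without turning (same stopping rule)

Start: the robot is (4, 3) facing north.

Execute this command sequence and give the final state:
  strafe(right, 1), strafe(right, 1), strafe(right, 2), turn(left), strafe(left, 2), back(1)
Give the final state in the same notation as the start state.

start: (4, 3) facing north
[1] after strafe(right, 1): (4, 3) facing north
[2] after strafe(right, 1): (4, 3) facing north
[3] after strafe(right, 2): (4, 3) facing north
[4] after turn(left): (4, 3) facing west
[5] after strafe(left, 2): (4, 1) facing west
[6] after back(1): (4, 1) facing west

(4, 1) facing west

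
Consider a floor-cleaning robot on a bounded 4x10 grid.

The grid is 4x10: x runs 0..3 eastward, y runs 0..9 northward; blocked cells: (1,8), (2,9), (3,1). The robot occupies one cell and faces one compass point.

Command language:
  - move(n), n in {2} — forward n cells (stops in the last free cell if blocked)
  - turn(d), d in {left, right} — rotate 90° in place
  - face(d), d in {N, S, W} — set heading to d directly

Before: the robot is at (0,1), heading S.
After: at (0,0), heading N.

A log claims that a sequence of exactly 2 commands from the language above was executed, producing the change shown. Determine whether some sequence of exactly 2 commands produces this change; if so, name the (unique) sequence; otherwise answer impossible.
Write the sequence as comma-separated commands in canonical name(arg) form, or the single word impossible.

key: move(2) runs into the grid edge before its full distance
t0: at (0,1), heading S
step 1 (move(2)): at (0,0), heading S
step 2 (face(N)): at (0,0), heading N
uniquely the one of 36 2-step routes that fits.

move(2), face(N)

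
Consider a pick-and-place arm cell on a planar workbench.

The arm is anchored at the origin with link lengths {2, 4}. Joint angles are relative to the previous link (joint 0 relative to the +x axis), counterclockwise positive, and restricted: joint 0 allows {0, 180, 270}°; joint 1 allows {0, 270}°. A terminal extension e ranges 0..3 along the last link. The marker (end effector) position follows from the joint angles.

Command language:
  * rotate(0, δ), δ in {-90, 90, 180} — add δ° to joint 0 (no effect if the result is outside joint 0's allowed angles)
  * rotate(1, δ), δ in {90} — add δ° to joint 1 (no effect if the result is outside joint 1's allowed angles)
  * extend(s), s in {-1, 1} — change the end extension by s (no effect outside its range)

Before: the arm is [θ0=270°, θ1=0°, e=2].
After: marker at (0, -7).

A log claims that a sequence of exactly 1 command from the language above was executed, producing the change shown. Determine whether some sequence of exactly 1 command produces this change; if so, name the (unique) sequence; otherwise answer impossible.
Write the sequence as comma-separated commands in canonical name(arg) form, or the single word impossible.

t0: [θ0=270°, θ1=0°, e=2]
t=1 extend(-1) ⇒ [θ0=270°, θ1=0°, e=1]
all 6 alternatives checked — unique.

extend(-1)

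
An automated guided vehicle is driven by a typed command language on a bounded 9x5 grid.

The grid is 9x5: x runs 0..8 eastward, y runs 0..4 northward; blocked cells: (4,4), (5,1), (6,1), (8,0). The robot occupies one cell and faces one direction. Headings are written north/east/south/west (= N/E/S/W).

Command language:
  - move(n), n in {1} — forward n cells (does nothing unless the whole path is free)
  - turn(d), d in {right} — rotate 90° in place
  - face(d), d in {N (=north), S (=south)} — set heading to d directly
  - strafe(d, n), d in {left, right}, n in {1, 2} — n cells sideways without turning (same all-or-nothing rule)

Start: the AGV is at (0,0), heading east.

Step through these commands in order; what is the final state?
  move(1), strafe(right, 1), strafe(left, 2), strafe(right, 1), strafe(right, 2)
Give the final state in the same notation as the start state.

at (1,1), heading east

from: at (0,0), heading east
1. move(1) → at (1,0), heading east
2. strafe(right, 1) → at (1,0), heading east
3. strafe(left, 2) → at (1,2), heading east
4. strafe(right, 1) → at (1,1), heading east
5. strafe(right, 2) → at (1,1), heading east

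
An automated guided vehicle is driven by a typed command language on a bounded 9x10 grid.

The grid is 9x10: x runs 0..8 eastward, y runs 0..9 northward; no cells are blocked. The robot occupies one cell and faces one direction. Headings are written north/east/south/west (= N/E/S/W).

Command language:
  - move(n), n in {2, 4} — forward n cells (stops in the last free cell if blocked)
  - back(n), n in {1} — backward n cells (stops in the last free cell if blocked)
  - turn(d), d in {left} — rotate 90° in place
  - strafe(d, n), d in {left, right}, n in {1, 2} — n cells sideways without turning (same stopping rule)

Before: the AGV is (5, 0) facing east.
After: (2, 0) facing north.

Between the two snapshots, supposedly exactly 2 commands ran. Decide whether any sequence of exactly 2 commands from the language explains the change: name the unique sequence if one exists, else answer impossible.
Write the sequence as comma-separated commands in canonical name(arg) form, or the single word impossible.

no 2-step route produces this change.

impossible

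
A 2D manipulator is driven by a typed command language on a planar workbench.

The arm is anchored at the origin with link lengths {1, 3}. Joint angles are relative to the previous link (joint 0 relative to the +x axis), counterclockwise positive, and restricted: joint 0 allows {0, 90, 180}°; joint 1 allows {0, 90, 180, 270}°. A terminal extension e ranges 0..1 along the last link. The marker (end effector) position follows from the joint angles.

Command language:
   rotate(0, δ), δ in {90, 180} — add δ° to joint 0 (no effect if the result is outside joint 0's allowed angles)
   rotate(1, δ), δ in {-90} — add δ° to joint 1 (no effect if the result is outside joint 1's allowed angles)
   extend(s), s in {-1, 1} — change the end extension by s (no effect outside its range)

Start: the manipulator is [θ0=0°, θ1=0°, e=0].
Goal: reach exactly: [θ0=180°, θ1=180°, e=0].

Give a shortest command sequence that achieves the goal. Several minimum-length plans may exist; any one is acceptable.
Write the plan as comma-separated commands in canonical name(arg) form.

t0: [θ0=0°, θ1=0°, e=0]
[1] after rotate(0, 180): [θ0=180°, θ1=0°, e=0]
[2] after rotate(1, -90): [θ0=180°, θ1=270°, e=0]
[3] after rotate(1, -90): [θ0=180°, θ1=180°, e=0]
nothing shorter than 3 reaches the goal.

rotate(0, 180), rotate(1, -90), rotate(1, -90)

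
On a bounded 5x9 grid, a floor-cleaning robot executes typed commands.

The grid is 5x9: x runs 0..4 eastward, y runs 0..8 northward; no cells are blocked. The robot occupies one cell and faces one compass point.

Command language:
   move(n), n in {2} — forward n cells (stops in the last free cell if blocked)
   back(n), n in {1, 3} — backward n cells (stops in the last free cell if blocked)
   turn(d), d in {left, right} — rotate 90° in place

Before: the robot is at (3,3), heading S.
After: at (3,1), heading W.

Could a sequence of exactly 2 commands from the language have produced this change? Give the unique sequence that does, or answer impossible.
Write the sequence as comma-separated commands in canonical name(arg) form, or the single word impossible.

move(2), turn(right)

key: running turn(right) before move(2) would end elsewhere — order is forced
begin: at (3,3), heading S
t=1 move(2) ⇒ at (3,1), heading S
t=2 turn(right) ⇒ at (3,1), heading W
all 25 alternatives checked — unique.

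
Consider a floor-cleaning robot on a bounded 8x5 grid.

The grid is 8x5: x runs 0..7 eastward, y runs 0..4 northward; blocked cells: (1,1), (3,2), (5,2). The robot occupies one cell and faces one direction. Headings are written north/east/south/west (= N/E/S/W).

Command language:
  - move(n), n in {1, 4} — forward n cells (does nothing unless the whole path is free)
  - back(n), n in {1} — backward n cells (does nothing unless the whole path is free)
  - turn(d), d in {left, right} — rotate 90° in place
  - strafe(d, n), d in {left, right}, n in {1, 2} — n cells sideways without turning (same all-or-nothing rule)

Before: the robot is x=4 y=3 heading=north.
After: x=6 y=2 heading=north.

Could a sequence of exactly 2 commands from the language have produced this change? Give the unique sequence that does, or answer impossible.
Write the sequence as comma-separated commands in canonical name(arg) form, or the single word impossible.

strafe(right, 2), back(1)

key: running back(1) before strafe(right, 2) would end elsewhere — order is forced
start: x=4 y=3 heading=north
step 1 (strafe(right, 2)): x=6 y=3 heading=north
step 2 (back(1)): x=6 y=2 heading=north
all 81 alternatives checked — unique.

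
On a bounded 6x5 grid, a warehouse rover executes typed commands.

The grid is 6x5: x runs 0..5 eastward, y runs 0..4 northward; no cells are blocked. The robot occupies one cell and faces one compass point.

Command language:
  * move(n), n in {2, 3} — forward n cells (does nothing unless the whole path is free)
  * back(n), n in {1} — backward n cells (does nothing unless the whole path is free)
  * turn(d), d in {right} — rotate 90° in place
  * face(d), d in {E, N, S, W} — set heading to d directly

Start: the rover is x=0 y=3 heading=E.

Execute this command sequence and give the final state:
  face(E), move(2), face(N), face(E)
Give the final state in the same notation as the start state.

x=2 y=3 heading=E

start: x=0 y=3 heading=E
t=1 face(E) ⇒ x=0 y=3 heading=E
t=2 move(2) ⇒ x=2 y=3 heading=E
t=3 face(N) ⇒ x=2 y=3 heading=N
t=4 face(E) ⇒ x=2 y=3 heading=E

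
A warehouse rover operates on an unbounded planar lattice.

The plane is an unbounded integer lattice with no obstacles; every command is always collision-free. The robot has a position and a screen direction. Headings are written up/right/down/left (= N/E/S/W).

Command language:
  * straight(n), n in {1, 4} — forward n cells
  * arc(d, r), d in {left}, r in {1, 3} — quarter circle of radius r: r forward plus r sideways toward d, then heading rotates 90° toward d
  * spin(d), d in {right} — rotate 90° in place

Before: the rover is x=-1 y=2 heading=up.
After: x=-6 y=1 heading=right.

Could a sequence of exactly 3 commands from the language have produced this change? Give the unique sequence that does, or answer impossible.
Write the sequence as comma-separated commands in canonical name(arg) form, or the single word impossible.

key: running arc(left, 1) before arc(left, 3) would end elsewhere — order is forced
t0: x=-1 y=2 heading=up
[1] after arc(left, 3): x=-4 y=5 heading=left
[2] after arc(left, 3): x=-7 y=2 heading=down
[3] after arc(left, 1): x=-6 y=1 heading=right
uniquely the one of 125 3-step routes that fits.

arc(left, 3), arc(left, 3), arc(left, 1)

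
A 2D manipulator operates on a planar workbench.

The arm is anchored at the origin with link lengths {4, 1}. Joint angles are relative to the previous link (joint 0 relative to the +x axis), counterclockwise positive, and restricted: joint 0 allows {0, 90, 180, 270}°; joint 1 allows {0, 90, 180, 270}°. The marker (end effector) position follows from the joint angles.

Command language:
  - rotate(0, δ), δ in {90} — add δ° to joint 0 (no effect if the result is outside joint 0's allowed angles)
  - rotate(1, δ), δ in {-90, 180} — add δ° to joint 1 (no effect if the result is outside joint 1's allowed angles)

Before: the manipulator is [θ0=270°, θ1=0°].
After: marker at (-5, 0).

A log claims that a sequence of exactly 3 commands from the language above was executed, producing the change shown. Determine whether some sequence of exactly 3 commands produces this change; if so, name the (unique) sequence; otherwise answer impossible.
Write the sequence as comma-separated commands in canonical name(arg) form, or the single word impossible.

rotate(0, 90), rotate(0, 90), rotate(0, 90)

from: [θ0=270°, θ1=0°]
step 1 (rotate(0, 90)): [θ0=0°, θ1=0°]
step 2 (rotate(0, 90)): [θ0=90°, θ1=0°]
step 3 (rotate(0, 90)): [θ0=180°, θ1=0°]
uniquely the one of 27 3-step routes that fits.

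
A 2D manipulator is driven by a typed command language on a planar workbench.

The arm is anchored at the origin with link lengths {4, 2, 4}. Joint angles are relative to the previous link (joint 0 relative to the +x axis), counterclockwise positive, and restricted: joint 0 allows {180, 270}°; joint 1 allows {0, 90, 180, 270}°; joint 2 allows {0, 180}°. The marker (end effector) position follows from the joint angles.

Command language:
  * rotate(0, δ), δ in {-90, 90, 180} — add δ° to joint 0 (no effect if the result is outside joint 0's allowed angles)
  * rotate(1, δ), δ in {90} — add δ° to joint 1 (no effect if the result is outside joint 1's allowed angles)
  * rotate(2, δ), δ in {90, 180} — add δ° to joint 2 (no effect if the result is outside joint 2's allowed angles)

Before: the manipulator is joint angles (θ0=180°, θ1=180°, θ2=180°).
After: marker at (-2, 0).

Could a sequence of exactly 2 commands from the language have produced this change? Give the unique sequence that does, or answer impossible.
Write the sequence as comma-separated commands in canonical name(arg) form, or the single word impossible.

t0: joint angles (θ0=180°, θ1=180°, θ2=180°)
step 1 (rotate(1, 90)): joint angles (θ0=180°, θ1=270°, θ2=180°)
step 2 (rotate(1, 90)): joint angles (θ0=180°, θ1=0°, θ2=180°)
no other 2-command option fits: unique.

rotate(1, 90), rotate(1, 90)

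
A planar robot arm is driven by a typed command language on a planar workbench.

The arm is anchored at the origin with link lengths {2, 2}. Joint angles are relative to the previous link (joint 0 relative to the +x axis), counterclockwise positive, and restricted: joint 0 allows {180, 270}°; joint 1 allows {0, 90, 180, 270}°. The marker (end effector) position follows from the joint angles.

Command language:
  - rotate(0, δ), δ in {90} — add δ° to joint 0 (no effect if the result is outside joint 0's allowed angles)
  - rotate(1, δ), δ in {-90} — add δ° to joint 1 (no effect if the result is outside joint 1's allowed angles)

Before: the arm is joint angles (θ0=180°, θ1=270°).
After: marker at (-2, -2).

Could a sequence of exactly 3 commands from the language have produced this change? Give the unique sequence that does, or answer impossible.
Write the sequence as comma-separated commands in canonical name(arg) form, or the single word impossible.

rotate(0, 90), rotate(0, 90), rotate(0, 90)

from: joint angles (θ0=180°, θ1=270°)
[1] after rotate(0, 90): joint angles (θ0=270°, θ1=270°)
[2] after rotate(0, 90): joint angles (θ0=270°, θ1=270°)
[3] after rotate(0, 90): joint angles (θ0=270°, θ1=270°)
no other 3-command option fits: unique.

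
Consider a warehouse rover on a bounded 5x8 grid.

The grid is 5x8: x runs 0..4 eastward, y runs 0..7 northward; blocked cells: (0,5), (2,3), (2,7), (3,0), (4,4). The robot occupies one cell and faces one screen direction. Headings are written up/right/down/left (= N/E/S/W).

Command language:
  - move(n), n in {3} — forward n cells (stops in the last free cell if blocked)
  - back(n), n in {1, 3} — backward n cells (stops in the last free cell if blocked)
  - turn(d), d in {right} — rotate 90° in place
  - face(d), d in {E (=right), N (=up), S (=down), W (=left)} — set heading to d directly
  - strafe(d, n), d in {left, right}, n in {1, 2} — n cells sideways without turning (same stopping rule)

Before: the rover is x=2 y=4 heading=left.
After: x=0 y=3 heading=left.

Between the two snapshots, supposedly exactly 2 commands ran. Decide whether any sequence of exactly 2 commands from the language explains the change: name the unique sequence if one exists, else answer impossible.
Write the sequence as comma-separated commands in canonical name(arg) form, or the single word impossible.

move(3), strafe(left, 1)

key: running strafe(left, 1) before move(3) would end elsewhere — order is forced
start: x=2 y=4 heading=left
[1] after move(3): x=0 y=4 heading=left
[2] after strafe(left, 1): x=0 y=3 heading=left
no other 2-command option fits: unique.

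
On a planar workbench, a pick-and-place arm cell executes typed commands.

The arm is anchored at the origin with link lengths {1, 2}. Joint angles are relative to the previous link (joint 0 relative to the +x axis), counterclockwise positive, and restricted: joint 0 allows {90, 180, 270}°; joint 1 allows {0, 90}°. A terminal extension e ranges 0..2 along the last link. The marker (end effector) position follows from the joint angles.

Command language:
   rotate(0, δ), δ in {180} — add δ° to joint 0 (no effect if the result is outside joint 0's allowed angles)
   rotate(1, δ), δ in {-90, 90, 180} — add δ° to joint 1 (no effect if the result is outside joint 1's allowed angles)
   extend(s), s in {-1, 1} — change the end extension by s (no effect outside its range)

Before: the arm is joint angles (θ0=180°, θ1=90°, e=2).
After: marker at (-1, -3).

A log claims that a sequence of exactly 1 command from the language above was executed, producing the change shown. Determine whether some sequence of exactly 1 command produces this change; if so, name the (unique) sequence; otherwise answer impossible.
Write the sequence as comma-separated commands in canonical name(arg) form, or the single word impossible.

t0: joint angles (θ0=180°, θ1=90°, e=2)
t=1 extend(-1) ⇒ joint angles (θ0=180°, θ1=90°, e=1)
no rival 1-sequence matches.

extend(-1)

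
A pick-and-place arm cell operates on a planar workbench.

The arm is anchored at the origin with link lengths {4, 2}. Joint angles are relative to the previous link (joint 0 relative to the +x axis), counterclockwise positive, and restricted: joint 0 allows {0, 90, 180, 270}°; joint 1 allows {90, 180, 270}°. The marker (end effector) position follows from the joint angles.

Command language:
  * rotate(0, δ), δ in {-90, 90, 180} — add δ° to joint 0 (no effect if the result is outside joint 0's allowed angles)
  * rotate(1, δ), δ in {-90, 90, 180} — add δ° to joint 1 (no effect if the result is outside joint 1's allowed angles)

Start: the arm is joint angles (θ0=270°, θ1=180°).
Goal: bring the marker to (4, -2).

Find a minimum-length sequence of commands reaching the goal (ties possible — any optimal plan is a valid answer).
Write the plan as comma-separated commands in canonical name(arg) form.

rotate(0, 90), rotate(1, 90)

start: joint angles (θ0=270°, θ1=180°)
1. rotate(0, 90) → joint angles (θ0=0°, θ1=180°)
2. rotate(1, 90) → joint angles (θ0=0°, θ1=270°)
no 1-step plan works, so 2 is optimal.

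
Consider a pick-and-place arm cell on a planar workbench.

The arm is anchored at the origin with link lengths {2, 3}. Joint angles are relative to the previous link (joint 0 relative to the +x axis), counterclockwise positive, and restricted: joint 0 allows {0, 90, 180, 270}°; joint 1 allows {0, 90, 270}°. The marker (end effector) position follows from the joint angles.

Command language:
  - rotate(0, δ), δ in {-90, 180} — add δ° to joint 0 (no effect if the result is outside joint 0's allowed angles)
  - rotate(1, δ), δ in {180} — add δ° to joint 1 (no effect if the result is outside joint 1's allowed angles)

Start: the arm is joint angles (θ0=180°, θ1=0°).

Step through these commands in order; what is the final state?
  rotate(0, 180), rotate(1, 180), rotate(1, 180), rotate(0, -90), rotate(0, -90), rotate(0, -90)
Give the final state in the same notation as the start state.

joint angles (θ0=90°, θ1=0°)

initial: joint angles (θ0=180°, θ1=0°)
step 1 (rotate(0, 180)): joint angles (θ0=0°, θ1=0°)
step 2 (rotate(1, 180)): joint angles (θ0=0°, θ1=0°)
step 3 (rotate(1, 180)): joint angles (θ0=0°, θ1=0°)
step 4 (rotate(0, -90)): joint angles (θ0=270°, θ1=0°)
step 5 (rotate(0, -90)): joint angles (θ0=180°, θ1=0°)
step 6 (rotate(0, -90)): joint angles (θ0=90°, θ1=0°)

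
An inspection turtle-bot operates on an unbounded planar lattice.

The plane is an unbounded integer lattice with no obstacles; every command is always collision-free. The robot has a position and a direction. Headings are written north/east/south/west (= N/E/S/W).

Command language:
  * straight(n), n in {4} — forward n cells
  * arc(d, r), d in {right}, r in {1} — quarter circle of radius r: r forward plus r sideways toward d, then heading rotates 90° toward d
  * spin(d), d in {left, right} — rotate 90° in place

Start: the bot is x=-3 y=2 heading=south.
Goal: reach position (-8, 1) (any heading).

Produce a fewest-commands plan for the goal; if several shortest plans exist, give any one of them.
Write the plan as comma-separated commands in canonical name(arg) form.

arc(right, 1), straight(4)

t0: x=-3 y=2 heading=south
t=1 arc(right, 1) ⇒ x=-4 y=1 heading=west
t=2 straight(4) ⇒ x=-8 y=1 heading=west
no 1-step plan works, so 2 is optimal.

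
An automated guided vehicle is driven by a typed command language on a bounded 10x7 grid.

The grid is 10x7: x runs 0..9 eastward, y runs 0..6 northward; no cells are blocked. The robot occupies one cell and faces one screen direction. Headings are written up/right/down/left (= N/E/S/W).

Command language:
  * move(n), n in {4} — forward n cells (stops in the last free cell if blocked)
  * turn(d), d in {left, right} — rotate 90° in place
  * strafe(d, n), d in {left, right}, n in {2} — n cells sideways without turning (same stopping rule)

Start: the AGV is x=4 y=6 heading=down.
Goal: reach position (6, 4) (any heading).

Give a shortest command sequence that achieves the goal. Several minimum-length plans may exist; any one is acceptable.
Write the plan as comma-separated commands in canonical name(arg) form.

from: x=4 y=6 heading=down
1. strafe(left, 2) → x=6 y=6 heading=down
2. turn(left) → x=6 y=6 heading=right
3. strafe(right, 2) → x=6 y=4 heading=right
nothing shorter than 3 reaches the goal.

strafe(left, 2), turn(left), strafe(right, 2)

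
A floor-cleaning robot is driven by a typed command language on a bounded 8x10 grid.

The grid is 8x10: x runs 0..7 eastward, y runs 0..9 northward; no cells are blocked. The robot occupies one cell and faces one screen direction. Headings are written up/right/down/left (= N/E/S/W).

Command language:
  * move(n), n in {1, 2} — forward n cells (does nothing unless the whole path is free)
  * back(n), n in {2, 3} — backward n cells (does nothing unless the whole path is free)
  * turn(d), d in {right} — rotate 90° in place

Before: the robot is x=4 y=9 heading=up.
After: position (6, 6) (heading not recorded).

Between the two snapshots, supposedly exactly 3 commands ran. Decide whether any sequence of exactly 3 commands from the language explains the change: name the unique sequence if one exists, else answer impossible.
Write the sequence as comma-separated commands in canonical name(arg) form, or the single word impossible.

back(3), turn(right), move(2)

key: running move(2) before back(3) would end elsewhere — order is forced
begin: x=4 y=9 heading=up
[1] after back(3): x=4 y=6 heading=up
[2] after turn(right): x=4 y=6 heading=right
[3] after move(2): x=6 y=6 heading=right
no rival 3-sequence matches.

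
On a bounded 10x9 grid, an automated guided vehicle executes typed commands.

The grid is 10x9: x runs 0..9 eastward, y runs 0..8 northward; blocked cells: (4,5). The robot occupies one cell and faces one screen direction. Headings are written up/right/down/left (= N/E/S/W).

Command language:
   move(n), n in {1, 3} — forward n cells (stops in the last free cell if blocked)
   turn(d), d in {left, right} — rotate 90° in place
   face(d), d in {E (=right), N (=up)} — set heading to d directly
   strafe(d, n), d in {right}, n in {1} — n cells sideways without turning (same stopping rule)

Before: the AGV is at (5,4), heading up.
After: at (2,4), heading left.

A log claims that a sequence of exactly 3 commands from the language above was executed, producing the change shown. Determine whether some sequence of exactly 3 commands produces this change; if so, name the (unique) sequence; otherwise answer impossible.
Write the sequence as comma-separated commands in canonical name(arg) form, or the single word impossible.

face(N), turn(left), move(3)

key: order matters: swapping face(N) and move(3) lands elsewhere
start: at (5,4), heading up
t=1 face(N) ⇒ at (5,4), heading up
t=2 turn(left) ⇒ at (5,4), heading left
t=3 move(3) ⇒ at (2,4), heading left
all 343 alternatives checked — unique.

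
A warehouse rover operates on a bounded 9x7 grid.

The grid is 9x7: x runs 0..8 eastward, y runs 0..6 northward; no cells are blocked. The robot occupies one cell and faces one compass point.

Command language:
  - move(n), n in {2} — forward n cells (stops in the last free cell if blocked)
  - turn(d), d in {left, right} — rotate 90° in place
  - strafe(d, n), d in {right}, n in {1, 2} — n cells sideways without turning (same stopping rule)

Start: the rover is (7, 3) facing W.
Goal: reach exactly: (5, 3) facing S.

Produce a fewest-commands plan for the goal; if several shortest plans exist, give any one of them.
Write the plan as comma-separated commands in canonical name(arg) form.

start: (7, 3) facing W
t=1 turn(left) ⇒ (7, 3) facing S
t=2 strafe(right, 2) ⇒ (5, 3) facing S
minimal: 2 command(s), checked below 2.

turn(left), strafe(right, 2)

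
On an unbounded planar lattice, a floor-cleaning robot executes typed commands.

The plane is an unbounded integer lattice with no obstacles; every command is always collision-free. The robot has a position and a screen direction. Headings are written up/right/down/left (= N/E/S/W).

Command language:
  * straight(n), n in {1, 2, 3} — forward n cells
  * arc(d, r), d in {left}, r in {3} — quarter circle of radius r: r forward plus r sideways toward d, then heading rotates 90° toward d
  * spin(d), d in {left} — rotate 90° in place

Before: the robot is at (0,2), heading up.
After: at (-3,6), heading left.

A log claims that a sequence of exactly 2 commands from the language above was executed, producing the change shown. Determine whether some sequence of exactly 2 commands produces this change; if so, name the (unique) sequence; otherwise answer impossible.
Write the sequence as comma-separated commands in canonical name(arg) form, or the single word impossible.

straight(1), arc(left, 3)

key: order matters: swapping straight(1) and arc(left, 3) lands elsewhere
begin: at (0,2), heading up
1. straight(1) → at (0,3), heading up
2. arc(left, 3) → at (-3,6), heading left
all 25 alternatives checked — unique.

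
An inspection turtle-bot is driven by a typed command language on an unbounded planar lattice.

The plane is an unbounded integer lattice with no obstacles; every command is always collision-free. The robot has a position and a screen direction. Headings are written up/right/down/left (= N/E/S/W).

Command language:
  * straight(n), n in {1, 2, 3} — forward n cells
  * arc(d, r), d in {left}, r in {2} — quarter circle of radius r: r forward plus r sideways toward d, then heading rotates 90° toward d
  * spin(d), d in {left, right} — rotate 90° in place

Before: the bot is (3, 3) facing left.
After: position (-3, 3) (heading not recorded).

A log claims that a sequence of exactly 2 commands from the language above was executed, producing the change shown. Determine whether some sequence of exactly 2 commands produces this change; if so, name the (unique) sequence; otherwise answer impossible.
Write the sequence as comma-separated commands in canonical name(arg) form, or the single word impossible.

straight(3), straight(3)

begin: (3, 3) facing left
t=1 straight(3) ⇒ (0, 3) facing left
t=2 straight(3) ⇒ (-3, 3) facing left
all 36 alternatives checked — unique.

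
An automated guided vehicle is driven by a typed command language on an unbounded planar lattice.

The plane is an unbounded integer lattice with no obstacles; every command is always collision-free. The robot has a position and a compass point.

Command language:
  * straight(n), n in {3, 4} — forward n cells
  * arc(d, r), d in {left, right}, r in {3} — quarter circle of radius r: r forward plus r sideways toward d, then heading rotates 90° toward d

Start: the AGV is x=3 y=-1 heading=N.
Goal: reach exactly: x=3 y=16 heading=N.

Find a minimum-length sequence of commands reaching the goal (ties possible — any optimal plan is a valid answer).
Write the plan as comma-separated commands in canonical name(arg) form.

t0: x=3 y=-1 heading=N
t=1 straight(3) ⇒ x=3 y=2 heading=N
t=2 straight(3) ⇒ x=3 y=5 heading=N
t=3 straight(3) ⇒ x=3 y=8 heading=N
t=4 straight(4) ⇒ x=3 y=12 heading=N
t=5 straight(4) ⇒ x=3 y=16 heading=N
nothing shorter than 5 reaches the goal.

straight(3), straight(3), straight(3), straight(4), straight(4)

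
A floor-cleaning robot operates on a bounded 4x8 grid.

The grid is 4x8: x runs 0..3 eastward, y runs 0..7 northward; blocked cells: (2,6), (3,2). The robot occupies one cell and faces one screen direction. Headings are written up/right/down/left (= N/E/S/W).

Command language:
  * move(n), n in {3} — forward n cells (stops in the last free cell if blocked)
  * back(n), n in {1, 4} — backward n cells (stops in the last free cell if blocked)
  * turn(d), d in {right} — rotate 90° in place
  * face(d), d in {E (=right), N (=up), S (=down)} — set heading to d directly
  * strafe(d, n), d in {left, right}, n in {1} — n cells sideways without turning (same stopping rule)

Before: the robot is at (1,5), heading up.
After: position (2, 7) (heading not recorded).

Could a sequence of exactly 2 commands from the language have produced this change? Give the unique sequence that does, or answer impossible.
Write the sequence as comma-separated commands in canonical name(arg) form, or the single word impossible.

move(3), strafe(right, 1)

key: move(3) runs into the grid edge before its full distance
initial: at (1,5), heading up
1. move(3) → at (1,7), heading up
2. strafe(right, 1) → at (2,7), heading up
uniquely the one of 81 2-step routes that fits.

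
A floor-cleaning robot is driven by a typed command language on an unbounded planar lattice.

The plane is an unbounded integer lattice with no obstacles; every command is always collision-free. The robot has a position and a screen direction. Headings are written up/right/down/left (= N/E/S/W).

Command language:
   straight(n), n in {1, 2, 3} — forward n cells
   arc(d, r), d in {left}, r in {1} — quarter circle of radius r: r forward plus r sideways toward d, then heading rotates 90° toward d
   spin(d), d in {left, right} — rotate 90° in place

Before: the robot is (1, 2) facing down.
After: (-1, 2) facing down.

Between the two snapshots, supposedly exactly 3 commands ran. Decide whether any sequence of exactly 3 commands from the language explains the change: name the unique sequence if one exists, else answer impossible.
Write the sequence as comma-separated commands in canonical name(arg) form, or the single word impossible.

spin(right), straight(2), spin(left)

key: running spin(left) before spin(right) would end elsewhere — order is forced
begin: (1, 2) facing down
t=1 spin(right) ⇒ (1, 2) facing left
t=2 straight(2) ⇒ (-1, 2) facing left
t=3 spin(left) ⇒ (-1, 2) facing down
no other 3-command option fits: unique.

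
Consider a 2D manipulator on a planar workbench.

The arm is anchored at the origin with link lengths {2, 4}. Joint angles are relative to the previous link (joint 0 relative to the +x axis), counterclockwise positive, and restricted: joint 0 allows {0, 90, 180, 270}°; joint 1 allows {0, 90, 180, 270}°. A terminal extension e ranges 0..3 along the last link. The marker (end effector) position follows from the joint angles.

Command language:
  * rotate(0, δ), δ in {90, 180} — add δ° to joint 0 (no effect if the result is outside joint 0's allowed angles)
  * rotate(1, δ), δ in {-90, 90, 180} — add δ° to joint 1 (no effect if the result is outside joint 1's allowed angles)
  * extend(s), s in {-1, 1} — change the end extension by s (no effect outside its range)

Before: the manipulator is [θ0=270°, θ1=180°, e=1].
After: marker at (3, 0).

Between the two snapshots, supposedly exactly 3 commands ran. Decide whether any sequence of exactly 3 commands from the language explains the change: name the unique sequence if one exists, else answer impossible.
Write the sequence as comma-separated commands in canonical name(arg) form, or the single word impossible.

rotate(0, 90), rotate(0, 90), rotate(0, 90)

start: [θ0=270°, θ1=180°, e=1]
step 1 (rotate(0, 90)): [θ0=0°, θ1=180°, e=1]
step 2 (rotate(0, 90)): [θ0=90°, θ1=180°, e=1]
step 3 (rotate(0, 90)): [θ0=180°, θ1=180°, e=1]
no other 3-command option fits: unique.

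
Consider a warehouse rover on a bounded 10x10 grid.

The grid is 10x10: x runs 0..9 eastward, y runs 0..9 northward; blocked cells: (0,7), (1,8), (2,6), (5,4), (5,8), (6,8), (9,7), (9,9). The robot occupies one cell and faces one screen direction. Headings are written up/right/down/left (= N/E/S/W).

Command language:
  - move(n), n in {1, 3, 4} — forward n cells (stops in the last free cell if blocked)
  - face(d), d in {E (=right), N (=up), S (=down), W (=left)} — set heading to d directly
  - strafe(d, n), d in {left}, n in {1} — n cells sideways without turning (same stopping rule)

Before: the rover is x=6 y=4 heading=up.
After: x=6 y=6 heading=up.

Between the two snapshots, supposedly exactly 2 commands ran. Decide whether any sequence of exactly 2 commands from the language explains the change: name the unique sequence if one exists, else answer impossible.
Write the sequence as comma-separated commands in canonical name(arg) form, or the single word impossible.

move(1), move(1)

key: heading stays N — no command in the sequence turns
t0: x=6 y=4 heading=up
1. move(1) → x=6 y=5 heading=up
2. move(1) → x=6 y=6 heading=up
all 64 alternatives checked — unique.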